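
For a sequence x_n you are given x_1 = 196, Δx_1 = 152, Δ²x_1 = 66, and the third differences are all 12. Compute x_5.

1248

Build the table forward from the leading diagonal:
Third differences: 12  12  12  12  12
Second differences: 66  78  90  102  114
First differences: 152  218  296  386  488
x: 196  348  566  862  1248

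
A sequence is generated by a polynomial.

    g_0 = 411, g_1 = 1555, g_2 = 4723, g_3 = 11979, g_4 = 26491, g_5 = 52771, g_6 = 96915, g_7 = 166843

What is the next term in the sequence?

272539

D1: 1144, 3168, 7256, 14512, 26280, 44144, 69928
D2: 2024, 4088, 7256, 11768, 17864, 25784
D3: 2064, 3168, 4512, 6096, 7920
D4: 1104, 1344, 1584, 1824
D5: 240, 240, 240
Fifth differences constant at 240.
1824 + 240 = 2064;  7920 + 2064 = 9984;  25784 + 9984 = 35768;  69928 + 35768 = 105696;  166843 + 105696 = 272539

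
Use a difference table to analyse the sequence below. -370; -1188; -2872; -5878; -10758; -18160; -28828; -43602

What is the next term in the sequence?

-63418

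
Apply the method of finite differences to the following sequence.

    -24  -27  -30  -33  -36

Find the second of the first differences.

First differences: -3, -3, -3, -3

-3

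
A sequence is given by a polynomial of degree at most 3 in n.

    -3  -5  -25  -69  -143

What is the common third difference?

-6

Δ: -2, -20, -44, -74
Δ²: -18, -24, -30
Δ³: -6, -6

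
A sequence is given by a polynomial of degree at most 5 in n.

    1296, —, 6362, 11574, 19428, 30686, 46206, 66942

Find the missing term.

3126

Using the last 6 terms:
Δ: 5212, 7854, 11258, 15520, 20736
Δ²: 2642, 3404, 4262, 5216
Δ³: 762, 858, 954
Δ⁴: 96, 96
Constant fourth difference = 96.
Extend backward: 762 − 96 = 666;  2642 − 666 = 1976;  5212 − 1976 = 3236;  6362 − 3236 = 3126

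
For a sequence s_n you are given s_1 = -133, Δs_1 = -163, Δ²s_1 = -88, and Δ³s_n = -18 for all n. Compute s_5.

Build the table forward from the leading diagonal:
Δ³: -18, -18, -18, -18, -18
Δ²: -88, -106, -124, -142, -160
Δ: -163, -251, -357, -481, -623
s: -133, -296, -547, -904, -1385

-1385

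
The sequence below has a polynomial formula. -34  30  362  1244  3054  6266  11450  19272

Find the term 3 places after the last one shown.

First differences: 64  332  882  1810  3212  5184  7822
Second differences: 268  550  928  1402  1972  2638
Third differences: 282  378  474  570  666
Fourth differences: 96  96  96  96
Constant fourth difference = 96, so extend:
666 + 96 = 762;  2638 + 762 = 3400;  7822 + 3400 = 11222;  19272 + 11222 = 30494
762 + 96 = 858;  3400 + 858 = 4258;  11222 + 4258 = 15480;  30494 + 15480 = 45974
858 + 96 = 954;  4258 + 954 = 5212;  15480 + 5212 = 20692;  45974 + 20692 = 66666

66666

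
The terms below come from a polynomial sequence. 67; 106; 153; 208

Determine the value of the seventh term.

421

D1: 39 , 47 , 55
D2: 8 , 8
Constant second difference = 8, so extend:
55 + 8 = 63;  208 + 63 = 271
63 + 8 = 71;  271 + 71 = 342
71 + 8 = 79;  342 + 79 = 421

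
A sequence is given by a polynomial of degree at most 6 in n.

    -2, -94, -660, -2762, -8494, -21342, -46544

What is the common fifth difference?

First differences: -92, -566, -2102, -5732, -12848, -25202
Second differences: -474, -1536, -3630, -7116, -12354
Third differences: -1062, -2094, -3486, -5238
Fourth differences: -1032, -1392, -1752
Fifth differences: -360, -360

-360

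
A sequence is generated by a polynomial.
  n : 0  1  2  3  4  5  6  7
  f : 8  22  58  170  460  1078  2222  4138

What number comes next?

7120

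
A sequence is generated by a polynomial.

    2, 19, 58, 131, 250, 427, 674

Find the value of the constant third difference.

Δ: 17, 39, 73, 119, 177, 247
Δ²: 22, 34, 46, 58, 70
Δ³: 12, 12, 12, 12

12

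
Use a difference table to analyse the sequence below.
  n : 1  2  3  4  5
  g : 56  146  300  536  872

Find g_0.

12

First differences: 90  154  236  336
Second differences: 64  82  100
Third differences: 18  18
The third differences are constant at 18.
Work back: 64 − 18 = 46;  90 − 46 = 44;  56 − 44 = 12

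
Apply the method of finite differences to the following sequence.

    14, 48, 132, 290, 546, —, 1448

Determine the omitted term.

924

Using the first 5 terms:
D1: 34  84  158  256
D2: 50  74  98
D3: 24  24
Constant third difference = 24.
Extend forward: 98 + 24 = 122;  256 + 122 = 378;  546 + 378 = 924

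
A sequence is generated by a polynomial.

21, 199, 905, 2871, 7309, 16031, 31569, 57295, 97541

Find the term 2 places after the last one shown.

244441

Δ: 178 , 706 , 1966 , 4438 , 8722 , 15538 , 25726 , 40246
Δ²: 528 , 1260 , 2472 , 4284 , 6816 , 10188 , 14520
Δ³: 732 , 1212 , 1812 , 2532 , 3372 , 4332
Δ⁴: 480 , 600 , 720 , 840 , 960
Δ⁵: 120 , 120 , 120 , 120
The fifth differences are constant (120).
960 + 120 = 1080;  4332 + 1080 = 5412;  14520 + 5412 = 19932;  40246 + 19932 = 60178;  97541 + 60178 = 157719
1080 + 120 = 1200;  5412 + 1200 = 6612;  19932 + 6612 = 26544;  60178 + 26544 = 86722;  157719 + 86722 = 244441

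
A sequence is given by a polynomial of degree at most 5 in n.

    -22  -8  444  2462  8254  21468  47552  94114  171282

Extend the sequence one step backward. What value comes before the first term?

-6

D1: 14  452  2018  5792  13214  26084  46562  77168
D2: 438  1566  3774  7422  12870  20478  30606
D3: 1128  2208  3648  5448  7608  10128
D4: 1080  1440  1800  2160  2520
D5: 360  360  360  360
The fifth differences are constant at 360.
Work back: 1080 − 360 = 720;  1128 − 720 = 408;  438 − 408 = 30;  14 − 30 = -16;  -22 + 16 = -6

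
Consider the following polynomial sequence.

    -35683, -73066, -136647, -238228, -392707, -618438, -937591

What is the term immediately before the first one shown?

-15432

First differences: -37383, -63581, -101581, -154479, -225731, -319153
Second differences: -26198, -38000, -52898, -71252, -93422
Third differences: -11802, -14898, -18354, -22170
Fourth differences: -3096, -3456, -3816
Fifth differences: -360, -360
The fifth differences are constant at -360.
Work back: -3096 + 360 = -2736;  -11802 + 2736 = -9066;  -26198 + 9066 = -17132;  -37383 + 17132 = -20251;  -35683 + 20251 = -15432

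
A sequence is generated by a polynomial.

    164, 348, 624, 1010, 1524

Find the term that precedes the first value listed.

54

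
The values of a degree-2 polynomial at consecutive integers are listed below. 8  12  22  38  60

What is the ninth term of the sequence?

D1: 4, 10, 16, 22
D2: 6, 6, 6
Constant second difference = 6, so extend:
22 + 6 = 28;  60 + 28 = 88
28 + 6 = 34;  88 + 34 = 122
34 + 6 = 40;  122 + 40 = 162
40 + 6 = 46;  162 + 46 = 208

208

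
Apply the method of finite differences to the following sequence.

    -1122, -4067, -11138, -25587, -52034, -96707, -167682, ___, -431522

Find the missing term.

-275123

Using the first 7 terms:
-2945, -7071, -14449, -26447, -44673, -70975
-4126, -7378, -11998, -18226, -26302
-3252, -4620, -6228, -8076
-1368, -1608, -1848
-240, -240
Constant fifth difference = -240.
Extend forward: -1848 − 240 = -2088;  -8076 − 2088 = -10164;  -26302 − 10164 = -36466;  -70975 − 36466 = -107441;  -167682 − 107441 = -275123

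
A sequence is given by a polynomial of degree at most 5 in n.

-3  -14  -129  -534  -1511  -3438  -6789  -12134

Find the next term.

-20139

Δ: -11, -115, -405, -977, -1927, -3351, -5345
Δ²: -104, -290, -572, -950, -1424, -1994
Δ³: -186, -282, -378, -474, -570
Δ⁴: -96, -96, -96, -96
The fourth differences are constant (-96).
-570 − 96 = -666;  -1994 − 666 = -2660;  -5345 − 2660 = -8005;  -12134 − 8005 = -20139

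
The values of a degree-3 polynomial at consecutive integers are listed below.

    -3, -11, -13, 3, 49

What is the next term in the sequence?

137

D1: -8, -2, 16, 46
D2: 6, 18, 30
D3: 12, 12
Constant third difference = 12, so extend:
30 + 12 = 42;  46 + 42 = 88;  49 + 88 = 137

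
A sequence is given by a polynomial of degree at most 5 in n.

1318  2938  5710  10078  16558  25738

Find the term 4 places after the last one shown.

First differences: 1620, 2772, 4368, 6480, 9180
Second differences: 1152, 1596, 2112, 2700
Third differences: 444, 516, 588
Fourth differences: 72, 72
Fourth differences constant at 72.
588 + 72 = 660;  2700 + 660 = 3360;  9180 + 3360 = 12540;  25738 + 12540 = 38278
660 + 72 = 732;  3360 + 732 = 4092;  12540 + 4092 = 16632;  38278 + 16632 = 54910
732 + 72 = 804;  4092 + 804 = 4896;  16632 + 4896 = 21528;  54910 + 21528 = 76438
804 + 72 = 876;  4896 + 876 = 5772;  21528 + 5772 = 27300;  76438 + 27300 = 103738

103738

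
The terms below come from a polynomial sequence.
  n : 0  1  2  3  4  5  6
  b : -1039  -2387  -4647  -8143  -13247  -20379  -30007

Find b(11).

-135327

First differences: -1348, -2260, -3496, -5104, -7132, -9628
Second differences: -912, -1236, -1608, -2028, -2496
Third differences: -324, -372, -420, -468
Fourth differences: -48, -48, -48
Fourth differences constant at -48.
-468 − 48 = -516;  -2496 − 516 = -3012;  -9628 − 3012 = -12640;  -30007 − 12640 = -42647
-516 − 48 = -564;  -3012 − 564 = -3576;  -12640 − 3576 = -16216;  -42647 − 16216 = -58863
-564 − 48 = -612;  -3576 − 612 = -4188;  -16216 − 4188 = -20404;  -58863 − 20404 = -79267
-612 − 48 = -660;  -4188 − 660 = -4848;  -20404 − 4848 = -25252;  -79267 − 25252 = -104519
-660 − 48 = -708;  -4848 − 708 = -5556;  -25252 − 5556 = -30808;  -104519 − 30808 = -135327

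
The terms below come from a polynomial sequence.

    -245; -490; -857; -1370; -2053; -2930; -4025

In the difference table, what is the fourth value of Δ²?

-194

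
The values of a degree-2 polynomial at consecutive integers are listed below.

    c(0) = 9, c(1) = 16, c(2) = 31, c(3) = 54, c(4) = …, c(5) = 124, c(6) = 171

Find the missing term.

85

Using the first 4 terms:
D1: 7, 15, 23
D2: 8, 8
Constant second difference = 8.
Extend forward: 23 + 8 = 31;  54 + 31 = 85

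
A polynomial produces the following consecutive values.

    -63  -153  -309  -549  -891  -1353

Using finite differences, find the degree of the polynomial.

Δ: -90, -156, -240, -342, -462
Δ²: -66, -84, -102, -120
Δ³: -18, -18, -18
The third differences are constant, so the polynomial has degree 3.

3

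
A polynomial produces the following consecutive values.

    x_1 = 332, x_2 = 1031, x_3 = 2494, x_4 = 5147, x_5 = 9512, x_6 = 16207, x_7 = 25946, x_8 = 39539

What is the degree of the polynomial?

D1: 699, 1463, 2653, 4365, 6695, 9739, 13593
D2: 764, 1190, 1712, 2330, 3044, 3854
D3: 426, 522, 618, 714, 810
D4: 96, 96, 96, 96
The fourth differences are constant, so the polynomial has degree 4.

4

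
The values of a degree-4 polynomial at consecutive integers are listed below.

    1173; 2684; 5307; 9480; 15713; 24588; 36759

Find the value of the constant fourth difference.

72

First differences: 1511, 2623, 4173, 6233, 8875, 12171
Second differences: 1112, 1550, 2060, 2642, 3296
Third differences: 438, 510, 582, 654
Fourth differences: 72, 72, 72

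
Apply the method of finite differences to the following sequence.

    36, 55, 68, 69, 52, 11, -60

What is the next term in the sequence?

First differences: 19, 13, 1, -17, -41, -71
Second differences: -6, -12, -18, -24, -30
Third differences: -6, -6, -6, -6
The third differences are constant (-6).
-30 − 6 = -36;  -71 − 36 = -107;  -60 − 107 = -167

-167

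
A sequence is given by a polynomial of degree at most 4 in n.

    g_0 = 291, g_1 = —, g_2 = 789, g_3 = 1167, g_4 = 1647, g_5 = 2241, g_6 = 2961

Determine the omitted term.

Using the last 5 terms:
D1: 378, 480, 594, 720
D2: 102, 114, 126
D3: 12, 12
Constant third difference = 12.
Extend backward: 102 − 12 = 90;  378 − 90 = 288;  789 − 288 = 501

501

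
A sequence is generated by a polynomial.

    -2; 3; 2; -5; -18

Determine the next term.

D1: 5, -1, -7, -13
D2: -6, -6, -6
Second differences constant at -6.
-13 − 6 = -19;  -18 − 19 = -37

-37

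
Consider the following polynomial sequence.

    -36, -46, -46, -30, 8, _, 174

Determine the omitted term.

Using the first 5 terms:
-10, 0, 16, 38
10, 16, 22
6, 6
Constant third difference = 6.
Extend forward: 22 + 6 = 28;  38 + 28 = 66;  8 + 66 = 74

74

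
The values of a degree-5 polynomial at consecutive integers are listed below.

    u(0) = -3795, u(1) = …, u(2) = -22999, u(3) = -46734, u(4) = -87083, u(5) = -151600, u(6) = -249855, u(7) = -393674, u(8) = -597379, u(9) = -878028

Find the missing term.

Using the last 8 terms:
Δ: -23735  -40349  -64517  -98255  -143819  -203705  -280649
Δ²: -16614  -24168  -33738  -45564  -59886  -76944
Δ³: -7554  -9570  -11826  -14322  -17058
Δ⁴: -2016  -2256  -2496  -2736
Δ⁵: -240  -240  -240
Constant fifth difference = -240.
Extend backward: -2016 + 240 = -1776;  -7554 + 1776 = -5778;  -16614 + 5778 = -10836;  -23735 + 10836 = -12899;  -22999 + 12899 = -10100

-10100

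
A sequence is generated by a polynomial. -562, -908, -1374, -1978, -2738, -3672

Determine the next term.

-4798

-346  -466  -604  -760  -934
-120  -138  -156  -174
-18  -18  -18
The third differences are constant (-18).
-174 − 18 = -192;  -934 − 192 = -1126;  -3672 − 1126 = -4798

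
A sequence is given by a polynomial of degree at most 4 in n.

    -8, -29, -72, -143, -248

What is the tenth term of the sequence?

-1493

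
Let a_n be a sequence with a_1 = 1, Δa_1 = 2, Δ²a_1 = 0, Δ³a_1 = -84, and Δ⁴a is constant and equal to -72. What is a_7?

Build the table forward from the leading diagonal:
Δ⁴: -72  -72  -72  -72  -72  -72  -72
Δ³: -84  -156  -228  -300  -372  -444  -516
Δ²: 0  -84  -240  -468  -768  -1140  -1584
Δ: 2  2  -82  -322  -790  -1558  -2698
a: 1  3  5  -77  -399  -1189  -2747

-2747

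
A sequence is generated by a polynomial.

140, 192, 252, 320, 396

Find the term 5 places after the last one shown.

D1: 52  60  68  76
D2: 8  8  8
Second differences constant at 8.
76 + 8 = 84;  396 + 84 = 480
84 + 8 = 92;  480 + 92 = 572
92 + 8 = 100;  572 + 100 = 672
100 + 8 = 108;  672 + 108 = 780
108 + 8 = 116;  780 + 116 = 896

896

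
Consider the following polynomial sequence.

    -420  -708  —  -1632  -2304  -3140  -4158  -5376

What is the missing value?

-1106

Using the last 5 terms:
Δ: -672  -836  -1018  -1218
Δ²: -164  -182  -200
Δ³: -18  -18
Constant third difference = -18.
Extend backward: -164 + 18 = -146;  -672 + 146 = -526;  -1632 + 526 = -1106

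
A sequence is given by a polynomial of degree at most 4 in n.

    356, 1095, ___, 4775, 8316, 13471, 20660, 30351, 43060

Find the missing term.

2476

Using the last 6 terms:
D1: 3541  5155  7189  9691  12709
D2: 1614  2034  2502  3018
D3: 420  468  516
D4: 48  48
Constant fourth difference = 48.
Extend backward: 420 − 48 = 372;  1614 − 372 = 1242;  3541 − 1242 = 2299;  4775 − 2299 = 2476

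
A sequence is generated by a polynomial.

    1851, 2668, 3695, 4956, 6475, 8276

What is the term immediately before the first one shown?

First differences: 817, 1027, 1261, 1519, 1801
Second differences: 210, 234, 258, 282
Third differences: 24, 24, 24
The third differences are constant at 24.
Work back: 210 − 24 = 186;  817 − 186 = 631;  1851 − 631 = 1220

1220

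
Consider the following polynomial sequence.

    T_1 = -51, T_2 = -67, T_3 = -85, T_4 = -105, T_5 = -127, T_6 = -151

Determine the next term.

-177

Δ: -16, -18, -20, -22, -24
Δ²: -2, -2, -2, -2
Second differences constant at -2.
-24 − 2 = -26;  -151 − 26 = -177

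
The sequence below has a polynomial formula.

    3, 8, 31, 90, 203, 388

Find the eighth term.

1046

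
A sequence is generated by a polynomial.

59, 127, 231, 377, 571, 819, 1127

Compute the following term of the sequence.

Δ: 68  104  146  194  248  308
Δ²: 36  42  48  54  60
Δ³: 6  6  6  6
Constant third difference = 6, so extend:
60 + 6 = 66;  308 + 66 = 374;  1127 + 374 = 1501

1501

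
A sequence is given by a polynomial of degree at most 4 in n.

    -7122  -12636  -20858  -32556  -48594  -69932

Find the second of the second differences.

First differences: -5514, -8222, -11698, -16038, -21338
Second differences: -2708, -3476, -4340, -5300
Third differences: -768, -864, -960
Fourth differences: -96, -96

-3476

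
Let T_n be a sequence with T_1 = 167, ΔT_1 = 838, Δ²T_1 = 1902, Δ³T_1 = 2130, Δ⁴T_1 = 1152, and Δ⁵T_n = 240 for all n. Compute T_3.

3745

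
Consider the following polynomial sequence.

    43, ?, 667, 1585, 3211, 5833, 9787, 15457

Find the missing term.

217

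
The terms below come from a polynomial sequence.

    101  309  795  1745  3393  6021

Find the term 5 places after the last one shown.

47091

D1: 208, 486, 950, 1648, 2628
D2: 278, 464, 698, 980
D3: 186, 234, 282
D4: 48, 48
Constant fourth difference = 48, so extend:
282 + 48 = 330;  980 + 330 = 1310;  2628 + 1310 = 3938;  6021 + 3938 = 9959
330 + 48 = 378;  1310 + 378 = 1688;  3938 + 1688 = 5626;  9959 + 5626 = 15585
378 + 48 = 426;  1688 + 426 = 2114;  5626 + 2114 = 7740;  15585 + 7740 = 23325
426 + 48 = 474;  2114 + 474 = 2588;  7740 + 2588 = 10328;  23325 + 10328 = 33653
474 + 48 = 522;  2588 + 522 = 3110;  10328 + 3110 = 13438;  33653 + 13438 = 47091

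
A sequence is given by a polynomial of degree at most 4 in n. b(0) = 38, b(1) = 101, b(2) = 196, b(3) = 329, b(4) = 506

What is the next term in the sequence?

D1: 63, 95, 133, 177
D2: 32, 38, 44
D3: 6, 6
The third differences are constant (6).
44 + 6 = 50;  177 + 50 = 227;  506 + 227 = 733

733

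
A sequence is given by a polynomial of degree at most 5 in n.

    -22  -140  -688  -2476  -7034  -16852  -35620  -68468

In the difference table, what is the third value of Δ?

First differences: -118, -548, -1788, -4558, -9818, -18768, -32848
Second differences: -430, -1240, -2770, -5260, -8950, -14080
Third differences: -810, -1530, -2490, -3690, -5130
Fourth differences: -720, -960, -1200, -1440
Fifth differences: -240, -240, -240

-1788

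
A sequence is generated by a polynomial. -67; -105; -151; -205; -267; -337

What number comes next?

-415

First differences: -38 , -46 , -54 , -62 , -70
Second differences: -8 , -8 , -8 , -8
Second differences constant at -8.
-70 − 8 = -78;  -337 − 78 = -415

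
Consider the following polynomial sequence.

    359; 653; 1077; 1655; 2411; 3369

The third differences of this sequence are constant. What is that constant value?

24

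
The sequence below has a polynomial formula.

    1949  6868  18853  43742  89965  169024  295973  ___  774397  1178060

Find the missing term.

489898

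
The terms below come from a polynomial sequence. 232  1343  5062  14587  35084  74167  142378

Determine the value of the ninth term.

425872

Δ: 1111, 3719, 9525, 20497, 39083, 68211
Δ²: 2608, 5806, 10972, 18586, 29128
Δ³: 3198, 5166, 7614, 10542
Δ⁴: 1968, 2448, 2928
Δ⁵: 480, 480
Constant fifth difference = 480, so extend:
2928 + 480 = 3408;  10542 + 3408 = 13950;  29128 + 13950 = 43078;  68211 + 43078 = 111289;  142378 + 111289 = 253667
3408 + 480 = 3888;  13950 + 3888 = 17838;  43078 + 17838 = 60916;  111289 + 60916 = 172205;  253667 + 172205 = 425872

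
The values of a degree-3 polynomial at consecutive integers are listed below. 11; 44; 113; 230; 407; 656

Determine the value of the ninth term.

1955

D1: 33 , 69 , 117 , 177 , 249
D2: 36 , 48 , 60 , 72
D3: 12 , 12 , 12
Constant third difference = 12, so extend:
72 + 12 = 84;  249 + 84 = 333;  656 + 333 = 989
84 + 12 = 96;  333 + 96 = 429;  989 + 429 = 1418
96 + 12 = 108;  429 + 108 = 537;  1418 + 537 = 1955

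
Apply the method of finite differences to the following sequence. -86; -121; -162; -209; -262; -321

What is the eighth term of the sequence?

D1: -35 , -41 , -47 , -53 , -59
D2: -6 , -6 , -6 , -6
Second differences constant at -6.
-59 − 6 = -65;  -321 − 65 = -386
-65 − 6 = -71;  -386 − 71 = -457

-457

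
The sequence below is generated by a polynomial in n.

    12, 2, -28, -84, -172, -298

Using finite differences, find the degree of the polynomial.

Δ: -10, -30, -56, -88, -126
Δ²: -20, -26, -32, -38
Δ³: -6, -6, -6
The third differences are constant, so the polynomial has degree 3.

3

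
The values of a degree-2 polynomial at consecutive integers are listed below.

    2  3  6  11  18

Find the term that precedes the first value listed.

3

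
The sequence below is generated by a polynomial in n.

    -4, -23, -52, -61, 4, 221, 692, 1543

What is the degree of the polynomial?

4

First differences: -19, -29, -9, 65, 217, 471, 851
Second differences: -10, 20, 74, 152, 254, 380
Third differences: 30, 54, 78, 102, 126
Fourth differences: 24, 24, 24, 24
The fourth differences are constant, so the polynomial has degree 4.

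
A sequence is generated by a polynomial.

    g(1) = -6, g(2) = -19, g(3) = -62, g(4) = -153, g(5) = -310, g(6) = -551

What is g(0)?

-5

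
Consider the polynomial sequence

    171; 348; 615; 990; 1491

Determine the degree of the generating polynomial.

3

D1: 177, 267, 375, 501
D2: 90, 108, 126
D3: 18, 18
The third differences are constant, so the polynomial has degree 3.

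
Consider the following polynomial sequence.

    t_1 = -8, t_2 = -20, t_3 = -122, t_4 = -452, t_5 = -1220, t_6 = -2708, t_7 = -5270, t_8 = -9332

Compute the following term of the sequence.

Δ: -12, -102, -330, -768, -1488, -2562, -4062
Δ²: -90, -228, -438, -720, -1074, -1500
Δ³: -138, -210, -282, -354, -426
Δ⁴: -72, -72, -72, -72
The fourth differences are constant (-72).
-426 − 72 = -498;  -1500 − 498 = -1998;  -4062 − 1998 = -6060;  -9332 − 6060 = -15392

-15392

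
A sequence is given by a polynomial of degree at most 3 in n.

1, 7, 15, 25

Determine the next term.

37

Δ: 6, 8, 10
Δ²: 2, 2
The second differences are constant (2).
10 + 2 = 12;  25 + 12 = 37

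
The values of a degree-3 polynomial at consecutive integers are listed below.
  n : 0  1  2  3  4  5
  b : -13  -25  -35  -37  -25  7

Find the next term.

First differences: -12, -10, -2, 12, 32
Second differences: 2, 8, 14, 20
Third differences: 6, 6, 6
The third differences are constant (6).
20 + 6 = 26;  32 + 26 = 58;  7 + 58 = 65

65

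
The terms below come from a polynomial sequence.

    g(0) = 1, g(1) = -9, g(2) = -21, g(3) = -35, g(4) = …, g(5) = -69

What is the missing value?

Using the first 4 terms:
Δ: -10, -12, -14
Δ²: -2, -2
Constant second difference = -2.
Extend forward: -14 − 2 = -16;  -35 − 16 = -51

-51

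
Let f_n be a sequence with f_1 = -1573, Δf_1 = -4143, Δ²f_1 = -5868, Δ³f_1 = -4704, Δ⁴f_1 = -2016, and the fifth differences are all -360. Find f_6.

-138448

Build the table forward from the leading diagonal:
D5: -360, -360, -360, -360, -360, -360
D4: -2016, -2376, -2736, -3096, -3456, -3816
D3: -4704, -6720, -9096, -11832, -14928, -18384
D2: -5868, -10572, -17292, -26388, -38220, -53148
D1: -4143, -10011, -20583, -37875, -64263, -102483
f: -1573, -5716, -15727, -36310, -74185, -138448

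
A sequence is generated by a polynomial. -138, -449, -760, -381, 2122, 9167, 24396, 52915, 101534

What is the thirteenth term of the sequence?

706290

First differences: -311 , -311 , 379 , 2503 , 7045 , 15229 , 28519 , 48619
Second differences: 0 , 690 , 2124 , 4542 , 8184 , 13290 , 20100
Third differences: 690 , 1434 , 2418 , 3642 , 5106 , 6810
Fourth differences: 744 , 984 , 1224 , 1464 , 1704
Fifth differences: 240 , 240 , 240 , 240
Fifth differences constant at 240.
1704 + 240 = 1944;  6810 + 1944 = 8754;  20100 + 8754 = 28854;  48619 + 28854 = 77473;  101534 + 77473 = 179007
1944 + 240 = 2184;  8754 + 2184 = 10938;  28854 + 10938 = 39792;  77473 + 39792 = 117265;  179007 + 117265 = 296272
2184 + 240 = 2424;  10938 + 2424 = 13362;  39792 + 13362 = 53154;  117265 + 53154 = 170419;  296272 + 170419 = 466691
2424 + 240 = 2664;  13362 + 2664 = 16026;  53154 + 16026 = 69180;  170419 + 69180 = 239599;  466691 + 239599 = 706290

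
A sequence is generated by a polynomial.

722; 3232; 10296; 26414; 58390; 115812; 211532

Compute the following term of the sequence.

2510, 7064, 16118, 31976, 57422, 95720
4554, 9054, 15858, 25446, 38298
4500, 6804, 9588, 12852
2304, 2784, 3264
480, 480
Fifth differences constant at 480.
3264 + 480 = 3744;  12852 + 3744 = 16596;  38298 + 16596 = 54894;  95720 + 54894 = 150614;  211532 + 150614 = 362146

362146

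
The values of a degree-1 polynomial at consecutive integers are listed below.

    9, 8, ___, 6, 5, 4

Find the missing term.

7

Using the last 3 terms:
D1: -1, -1
Constant first difference = -1.
Extend backward: 6 + 1 = 7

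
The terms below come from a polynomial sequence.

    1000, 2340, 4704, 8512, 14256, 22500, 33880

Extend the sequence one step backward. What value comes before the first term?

336

1340, 2364, 3808, 5744, 8244, 11380
1024, 1444, 1936, 2500, 3136
420, 492, 564, 636
72, 72, 72
The fourth differences are constant at 72.
Work back: 420 − 72 = 348;  1024 − 348 = 676;  1340 − 676 = 664;  1000 − 664 = 336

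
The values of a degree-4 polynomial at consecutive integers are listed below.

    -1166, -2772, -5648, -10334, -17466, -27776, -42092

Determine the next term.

-61338

First differences: -1606, -2876, -4686, -7132, -10310, -14316
Second differences: -1270, -1810, -2446, -3178, -4006
Third differences: -540, -636, -732, -828
Fourth differences: -96, -96, -96
Fourth differences constant at -96.
-828 − 96 = -924;  -4006 − 924 = -4930;  -14316 − 4930 = -19246;  -42092 − 19246 = -61338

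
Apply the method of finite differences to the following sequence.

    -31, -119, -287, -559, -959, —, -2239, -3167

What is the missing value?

-1511

Using the first 5 terms:
-88, -168, -272, -400
-80, -104, -128
-24, -24
Constant third difference = -24.
Extend forward: -128 − 24 = -152;  -400 − 152 = -552;  -959 − 552 = -1511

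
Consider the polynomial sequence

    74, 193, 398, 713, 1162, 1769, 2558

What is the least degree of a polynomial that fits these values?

3

Δ: 119, 205, 315, 449, 607, 789
Δ²: 86, 110, 134, 158, 182
Δ³: 24, 24, 24, 24
The third differences are constant, so the polynomial has degree 3.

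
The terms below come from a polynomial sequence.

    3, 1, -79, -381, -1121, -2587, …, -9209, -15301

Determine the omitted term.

-5139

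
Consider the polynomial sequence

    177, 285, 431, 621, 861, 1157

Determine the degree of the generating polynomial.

First differences: 108, 146, 190, 240, 296
Second differences: 38, 44, 50, 56
Third differences: 6, 6, 6
The third differences are constant, so the polynomial has degree 3.

3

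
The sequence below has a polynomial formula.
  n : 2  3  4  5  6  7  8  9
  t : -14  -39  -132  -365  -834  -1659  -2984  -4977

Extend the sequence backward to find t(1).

D1: -25  -93  -233  -469  -825  -1325  -1993
D2: -68  -140  -236  -356  -500  -668
D3: -72  -96  -120  -144  -168
D4: -24  -24  -24  -24
The fourth differences are constant at -24.
Work back: -72 + 24 = -48;  -68 + 48 = -20;  -25 + 20 = -5;  -14 + 5 = -9

-9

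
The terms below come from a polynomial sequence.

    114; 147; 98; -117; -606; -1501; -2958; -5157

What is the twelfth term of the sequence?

-25813

Δ: 33 , -49 , -215 , -489 , -895 , -1457 , -2199
Δ²: -82 , -166 , -274 , -406 , -562 , -742
Δ³: -84 , -108 , -132 , -156 , -180
Δ⁴: -24 , -24 , -24 , -24
Fourth differences constant at -24.
-180 − 24 = -204;  -742 − 204 = -946;  -2199 − 946 = -3145;  -5157 − 3145 = -8302
-204 − 24 = -228;  -946 − 228 = -1174;  -3145 − 1174 = -4319;  -8302 − 4319 = -12621
-228 − 24 = -252;  -1174 − 252 = -1426;  -4319 − 1426 = -5745;  -12621 − 5745 = -18366
-252 − 24 = -276;  -1426 − 276 = -1702;  -5745 − 1702 = -7447;  -18366 − 7447 = -25813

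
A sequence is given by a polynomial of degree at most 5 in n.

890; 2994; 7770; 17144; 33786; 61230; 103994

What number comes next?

2104  4776  9374  16642  27444  42764
2672  4598  7268  10802  15320
1926  2670  3534  4518
744  864  984
120  120
Fifth differences constant at 120.
984 + 120 = 1104;  4518 + 1104 = 5622;  15320 + 5622 = 20942;  42764 + 20942 = 63706;  103994 + 63706 = 167700

167700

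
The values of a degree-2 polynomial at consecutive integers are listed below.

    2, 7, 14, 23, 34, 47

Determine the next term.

Δ: 5, 7, 9, 11, 13
Δ²: 2, 2, 2, 2
Second differences constant at 2.
13 + 2 = 15;  47 + 15 = 62

62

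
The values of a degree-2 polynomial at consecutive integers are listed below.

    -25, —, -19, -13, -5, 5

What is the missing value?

Using the last 4 terms:
D1: 6  8  10
D2: 2  2
Constant second difference = 2.
Extend backward: 6 − 2 = 4;  -19 − 4 = -23

-23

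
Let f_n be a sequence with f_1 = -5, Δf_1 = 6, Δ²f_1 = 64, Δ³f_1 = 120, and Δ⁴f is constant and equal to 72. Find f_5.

955

Build the table forward from the leading diagonal:
Fourth differences: 72  72  72  72  72
Third differences: 120  192  264  336  408
Second differences: 64  184  376  640  976
First differences: 6  70  254  630  1270
f: -5  1  71  325  955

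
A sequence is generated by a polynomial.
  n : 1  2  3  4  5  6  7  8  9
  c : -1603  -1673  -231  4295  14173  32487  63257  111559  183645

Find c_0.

D1: -70, 1442, 4526, 9878, 18314, 30770, 48302, 72086
D2: 1512, 3084, 5352, 8436, 12456, 17532, 23784
D3: 1572, 2268, 3084, 4020, 5076, 6252
D4: 696, 816, 936, 1056, 1176
D5: 120, 120, 120, 120
The fifth differences are constant at 120.
Work back: 696 − 120 = 576;  1572 − 576 = 996;  1512 − 996 = 516;  -70 − 516 = -586;  -1603 + 586 = -1017

-1017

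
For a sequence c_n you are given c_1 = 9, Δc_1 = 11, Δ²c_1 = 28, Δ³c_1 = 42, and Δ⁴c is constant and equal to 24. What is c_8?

Build the table forward from the leading diagonal:
Δ⁴: 24  24  24  24  24  24  24  24
Δ³: 42  66  90  114  138  162  186  210
Δ²: 28  70  136  226  340  478  640  826
Δ: 11  39  109  245  471  811  1289  1929
c: 9  20  59  168  413  884  1695  2984

2984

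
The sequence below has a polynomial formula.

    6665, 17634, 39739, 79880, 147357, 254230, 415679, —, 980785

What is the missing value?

650364

Using the first 7 terms:
First differences: 10969  22105  40141  67477  106873  161449
Second differences: 11136  18036  27336  39396  54576
Third differences: 6900  9300  12060  15180
Fourth differences: 2400  2760  3120
Fifth differences: 360  360
Constant fifth difference = 360.
Extend forward: 3120 + 360 = 3480;  15180 + 3480 = 18660;  54576 + 18660 = 73236;  161449 + 73236 = 234685;  415679 + 234685 = 650364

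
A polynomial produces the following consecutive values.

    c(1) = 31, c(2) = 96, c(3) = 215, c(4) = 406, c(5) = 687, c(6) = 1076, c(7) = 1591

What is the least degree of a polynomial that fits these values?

3

First differences: 65, 119, 191, 281, 389, 515
Second differences: 54, 72, 90, 108, 126
Third differences: 18, 18, 18, 18
The third differences are constant, so the polynomial has degree 3.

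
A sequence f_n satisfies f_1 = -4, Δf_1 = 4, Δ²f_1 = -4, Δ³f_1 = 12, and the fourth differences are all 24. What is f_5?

60

Build the table forward from the leading diagonal:
D4: 24  24  24  24  24
D3: 12  36  60  84  108
D2: -4  8  44  104  188
D1: 4  0  8  52  156
f: -4  0  0  8  60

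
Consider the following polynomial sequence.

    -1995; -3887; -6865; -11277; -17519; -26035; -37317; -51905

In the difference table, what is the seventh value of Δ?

-14588

Δ: -1892, -2978, -4412, -6242, -8516, -11282, -14588
Δ²: -1086, -1434, -1830, -2274, -2766, -3306
Δ³: -348, -396, -444, -492, -540
Δ⁴: -48, -48, -48, -48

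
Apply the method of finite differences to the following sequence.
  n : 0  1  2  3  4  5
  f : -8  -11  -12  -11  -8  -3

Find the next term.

-3, -1, 1, 3, 5
2, 2, 2, 2
The second differences are constant (2).
5 + 2 = 7;  -3 + 7 = 4

4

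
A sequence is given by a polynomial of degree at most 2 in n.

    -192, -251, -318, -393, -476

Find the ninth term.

-888

First differences: -59 , -67 , -75 , -83
Second differences: -8 , -8 , -8
The second differences are constant (-8).
-83 − 8 = -91;  -476 − 91 = -567
-91 − 8 = -99;  -567 − 99 = -666
-99 − 8 = -107;  -666 − 107 = -773
-107 − 8 = -115;  -773 − 115 = -888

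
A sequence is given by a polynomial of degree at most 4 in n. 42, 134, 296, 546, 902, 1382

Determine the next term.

2004

D1: 92  162  250  356  480
D2: 70  88  106  124
D3: 18  18  18
The third differences are constant (18).
124 + 18 = 142;  480 + 142 = 622;  1382 + 622 = 2004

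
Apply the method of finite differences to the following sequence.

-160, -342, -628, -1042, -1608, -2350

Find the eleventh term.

-9540

D1: -182  -286  -414  -566  -742
D2: -104  -128  -152  -176
D3: -24  -24  -24
Constant third difference = -24, so extend:
-176 − 24 = -200;  -742 − 200 = -942;  -2350 − 942 = -3292
-200 − 24 = -224;  -942 − 224 = -1166;  -3292 − 1166 = -4458
-224 − 24 = -248;  -1166 − 248 = -1414;  -4458 − 1414 = -5872
-248 − 24 = -272;  -1414 − 272 = -1686;  -5872 − 1686 = -7558
-272 − 24 = -296;  -1686 − 296 = -1982;  -7558 − 1982 = -9540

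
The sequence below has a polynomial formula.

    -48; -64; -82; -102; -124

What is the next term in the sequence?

-148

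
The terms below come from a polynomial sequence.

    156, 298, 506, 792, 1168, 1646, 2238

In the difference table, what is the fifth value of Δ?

D1: 142, 208, 286, 376, 478, 592
D2: 66, 78, 90, 102, 114
D3: 12, 12, 12, 12

478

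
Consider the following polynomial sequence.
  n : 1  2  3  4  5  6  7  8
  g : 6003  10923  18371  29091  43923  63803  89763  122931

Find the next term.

164531

First differences: 4920, 7448, 10720, 14832, 19880, 25960, 33168
Second differences: 2528, 3272, 4112, 5048, 6080, 7208
Third differences: 744, 840, 936, 1032, 1128
Fourth differences: 96, 96, 96, 96
The fourth differences are constant (96).
1128 + 96 = 1224;  7208 + 1224 = 8432;  33168 + 8432 = 41600;  122931 + 41600 = 164531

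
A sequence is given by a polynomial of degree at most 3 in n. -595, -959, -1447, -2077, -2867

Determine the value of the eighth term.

D1: -364 , -488 , -630 , -790
D2: -124 , -142 , -160
D3: -18 , -18
Third differences constant at -18.
-160 − 18 = -178;  -790 − 178 = -968;  -2867 − 968 = -3835
-178 − 18 = -196;  -968 − 196 = -1164;  -3835 − 1164 = -4999
-196 − 18 = -214;  -1164 − 214 = -1378;  -4999 − 1378 = -6377

-6377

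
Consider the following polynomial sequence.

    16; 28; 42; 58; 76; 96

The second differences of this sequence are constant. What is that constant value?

2

Δ: 12, 14, 16, 18, 20
Δ²: 2, 2, 2, 2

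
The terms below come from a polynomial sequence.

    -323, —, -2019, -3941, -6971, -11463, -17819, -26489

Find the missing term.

-899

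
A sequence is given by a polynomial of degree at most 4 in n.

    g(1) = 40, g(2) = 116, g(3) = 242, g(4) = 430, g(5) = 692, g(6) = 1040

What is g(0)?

2

Δ: 76, 126, 188, 262, 348
Δ²: 50, 62, 74, 86
Δ³: 12, 12, 12
The third differences are constant at 12.
Work back: 50 − 12 = 38;  76 − 38 = 38;  40 − 38 = 2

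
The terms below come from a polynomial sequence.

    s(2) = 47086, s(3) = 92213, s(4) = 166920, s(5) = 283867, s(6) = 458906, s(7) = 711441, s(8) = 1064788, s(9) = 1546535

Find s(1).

21711

D1: 45127, 74707, 116947, 175039, 252535, 353347, 481747
D2: 29580, 42240, 58092, 77496, 100812, 128400
D3: 12660, 15852, 19404, 23316, 27588
D4: 3192, 3552, 3912, 4272
D5: 360, 360, 360
The fifth differences are constant at 360.
Work back: 3192 − 360 = 2832;  12660 − 2832 = 9828;  29580 − 9828 = 19752;  45127 − 19752 = 25375;  47086 − 25375 = 21711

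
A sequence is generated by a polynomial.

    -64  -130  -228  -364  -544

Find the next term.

-774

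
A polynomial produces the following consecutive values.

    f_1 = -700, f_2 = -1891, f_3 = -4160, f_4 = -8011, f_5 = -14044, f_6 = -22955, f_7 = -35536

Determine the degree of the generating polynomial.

4

-1191, -2269, -3851, -6033, -8911, -12581
-1078, -1582, -2182, -2878, -3670
-504, -600, -696, -792
-96, -96, -96
The fourth differences are constant, so the polynomial has degree 4.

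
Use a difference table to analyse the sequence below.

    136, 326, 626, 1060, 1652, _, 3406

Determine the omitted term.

Using the first 5 terms:
Δ: 190, 300, 434, 592
Δ²: 110, 134, 158
Δ³: 24, 24
Constant third difference = 24.
Extend forward: 158 + 24 = 182;  592 + 182 = 774;  1652 + 774 = 2426

2426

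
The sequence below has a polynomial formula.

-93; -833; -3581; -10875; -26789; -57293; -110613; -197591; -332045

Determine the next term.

D1: -740 , -2748 , -7294 , -15914 , -30504 , -53320 , -86978 , -134454
D2: -2008 , -4546 , -8620 , -14590 , -22816 , -33658 , -47476
D3: -2538 , -4074 , -5970 , -8226 , -10842 , -13818
D4: -1536 , -1896 , -2256 , -2616 , -2976
D5: -360 , -360 , -360 , -360
The fifth differences are constant (-360).
-2976 − 360 = -3336;  -13818 − 3336 = -17154;  -47476 − 17154 = -64630;  -134454 − 64630 = -199084;  -332045 − 199084 = -531129

-531129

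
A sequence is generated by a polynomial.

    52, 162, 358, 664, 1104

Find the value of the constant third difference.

24

D1: 110, 196, 306, 440
D2: 86, 110, 134
D3: 24, 24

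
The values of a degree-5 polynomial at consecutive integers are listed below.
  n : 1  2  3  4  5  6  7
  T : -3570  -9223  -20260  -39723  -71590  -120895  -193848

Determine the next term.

-297955

First differences: -5653 , -11037 , -19463 , -31867 , -49305 , -72953
Second differences: -5384 , -8426 , -12404 , -17438 , -23648
Third differences: -3042 , -3978 , -5034 , -6210
Fourth differences: -936 , -1056 , -1176
Fifth differences: -120 , -120
Constant fifth difference = -120, so extend:
-1176 − 120 = -1296;  -6210 − 1296 = -7506;  -23648 − 7506 = -31154;  -72953 − 31154 = -104107;  -193848 − 104107 = -297955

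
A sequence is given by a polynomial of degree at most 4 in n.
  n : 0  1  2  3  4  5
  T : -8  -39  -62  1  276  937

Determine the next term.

2206

-31 , -23 , 63 , 275 , 661
8 , 86 , 212 , 386
78 , 126 , 174
48 , 48
The fourth differences are constant (48).
174 + 48 = 222;  386 + 222 = 608;  661 + 608 = 1269;  937 + 1269 = 2206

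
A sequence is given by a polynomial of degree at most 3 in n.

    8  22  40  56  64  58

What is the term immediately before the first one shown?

4

First differences: 14, 18, 16, 8, -6
Second differences: 4, -2, -8, -14
Third differences: -6, -6, -6
The third differences are constant at -6.
Work back: 4 + 6 = 10;  14 − 10 = 4;  8 − 4 = 4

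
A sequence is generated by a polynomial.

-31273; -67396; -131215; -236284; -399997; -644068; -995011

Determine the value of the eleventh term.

-4192663

First differences: -36123 , -63819 , -105069 , -163713 , -244071 , -350943
Second differences: -27696 , -41250 , -58644 , -80358 , -106872
Third differences: -13554 , -17394 , -21714 , -26514
Fourth differences: -3840 , -4320 , -4800
Fifth differences: -480 , -480
Constant fifth difference = -480, so extend:
-4800 − 480 = -5280;  -26514 − 5280 = -31794;  -106872 − 31794 = -138666;  -350943 − 138666 = -489609;  -995011 − 489609 = -1484620
-5280 − 480 = -5760;  -31794 − 5760 = -37554;  -138666 − 37554 = -176220;  -489609 − 176220 = -665829;  -1484620 − 665829 = -2150449
-5760 − 480 = -6240;  -37554 − 6240 = -43794;  -176220 − 43794 = -220014;  -665829 − 220014 = -885843;  -2150449 − 885843 = -3036292
-6240 − 480 = -6720;  -43794 − 6720 = -50514;  -220014 − 50514 = -270528;  -885843 − 270528 = -1156371;  -3036292 − 1156371 = -4192663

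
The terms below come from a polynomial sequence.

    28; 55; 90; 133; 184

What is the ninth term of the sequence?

468

Δ: 27, 35, 43, 51
Δ²: 8, 8, 8
The second differences are constant (8).
51 + 8 = 59;  184 + 59 = 243
59 + 8 = 67;  243 + 67 = 310
67 + 8 = 75;  310 + 75 = 385
75 + 8 = 83;  385 + 83 = 468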